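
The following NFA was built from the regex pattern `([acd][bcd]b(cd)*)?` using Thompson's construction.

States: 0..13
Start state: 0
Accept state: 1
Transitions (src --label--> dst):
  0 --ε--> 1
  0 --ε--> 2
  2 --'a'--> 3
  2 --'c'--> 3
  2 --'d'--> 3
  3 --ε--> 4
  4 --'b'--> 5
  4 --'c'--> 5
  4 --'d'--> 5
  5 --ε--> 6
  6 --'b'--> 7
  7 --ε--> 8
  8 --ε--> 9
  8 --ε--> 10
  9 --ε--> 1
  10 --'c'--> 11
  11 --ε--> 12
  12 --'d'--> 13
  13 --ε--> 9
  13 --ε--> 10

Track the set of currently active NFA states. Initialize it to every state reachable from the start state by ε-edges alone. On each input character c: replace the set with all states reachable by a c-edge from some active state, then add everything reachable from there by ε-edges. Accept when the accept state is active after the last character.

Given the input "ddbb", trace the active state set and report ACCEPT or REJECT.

initial (ε-close {0}): {0,1,2}
'd' @ 1: {3,4}
'd' @ 2: {5,6}
'b' @ 3: {1,7,8,9,10}  [accepting]
'b' @ 4: {}  — state set empty
after full input: {}  (accept=1 not in)

Answer: REJECT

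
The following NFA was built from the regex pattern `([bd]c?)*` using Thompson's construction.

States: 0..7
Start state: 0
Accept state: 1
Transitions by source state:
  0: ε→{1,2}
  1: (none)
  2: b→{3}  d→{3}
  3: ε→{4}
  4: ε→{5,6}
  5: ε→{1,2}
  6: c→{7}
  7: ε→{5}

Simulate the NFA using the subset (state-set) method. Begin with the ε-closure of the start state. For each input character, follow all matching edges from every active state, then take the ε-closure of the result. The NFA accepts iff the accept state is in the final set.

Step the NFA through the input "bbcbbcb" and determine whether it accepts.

Answer: ACCEPT

Trace:
start: ε-closure({0}) = {0,1,2}
'b' @ 1: {1,2,3,4,5,6}  [accepting]
'b' @ 2: {1,2,3,4,5,6}  [accepting]
'c' @ 3: {1,2,5,7}  [accepting]
'b' @ 4: {1,2,3,4,5,6}  [accepting]
'b' @ 5: {1,2,3,4,5,6}  [accepting]
'c' @ 6: {1,2,5,7}  [accepting]
'b' @ 7: {1,2,3,4,5,6}  [accepting]
end set {1,2,3,4,5,6} — state 1 in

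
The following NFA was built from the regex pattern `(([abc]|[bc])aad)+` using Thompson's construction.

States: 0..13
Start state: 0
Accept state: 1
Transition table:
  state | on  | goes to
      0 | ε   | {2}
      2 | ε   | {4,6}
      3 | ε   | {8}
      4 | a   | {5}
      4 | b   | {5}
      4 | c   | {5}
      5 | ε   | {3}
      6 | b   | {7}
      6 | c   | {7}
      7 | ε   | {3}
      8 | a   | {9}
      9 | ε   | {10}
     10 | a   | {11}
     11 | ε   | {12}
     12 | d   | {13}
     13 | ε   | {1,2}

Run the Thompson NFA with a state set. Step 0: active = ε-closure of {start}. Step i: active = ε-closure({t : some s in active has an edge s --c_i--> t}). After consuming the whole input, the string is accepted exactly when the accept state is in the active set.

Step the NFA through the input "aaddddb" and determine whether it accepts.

Answer: REJECT

Trace:
S₀ = ε-closure({0}) = {0,2,4,6}
'a' @ 1: {3,5,8}
'a' @ 2: {9,10}
'd' @ 3: {}  — state set empty
rest 'dddb' ignored (set empty)
end set {} — state 1 not in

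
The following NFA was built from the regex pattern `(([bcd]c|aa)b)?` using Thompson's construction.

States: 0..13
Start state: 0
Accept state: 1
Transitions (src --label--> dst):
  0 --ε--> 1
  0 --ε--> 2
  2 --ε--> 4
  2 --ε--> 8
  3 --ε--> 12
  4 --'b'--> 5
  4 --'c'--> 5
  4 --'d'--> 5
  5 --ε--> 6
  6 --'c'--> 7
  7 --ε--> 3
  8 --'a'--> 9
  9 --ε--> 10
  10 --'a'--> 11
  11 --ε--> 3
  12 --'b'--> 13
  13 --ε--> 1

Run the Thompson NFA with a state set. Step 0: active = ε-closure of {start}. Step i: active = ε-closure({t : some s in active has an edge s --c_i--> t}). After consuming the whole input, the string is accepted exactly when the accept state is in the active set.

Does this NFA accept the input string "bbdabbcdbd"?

start: ε-closure({0}) = {0,1,2,4,8}
'b' @ 1: {5,6}
'b' @ 2: {}  — dead — no transitions
rest 'dabbcdbd' ignored (set empty)
end set {} — state 1 not in

Answer: REJECT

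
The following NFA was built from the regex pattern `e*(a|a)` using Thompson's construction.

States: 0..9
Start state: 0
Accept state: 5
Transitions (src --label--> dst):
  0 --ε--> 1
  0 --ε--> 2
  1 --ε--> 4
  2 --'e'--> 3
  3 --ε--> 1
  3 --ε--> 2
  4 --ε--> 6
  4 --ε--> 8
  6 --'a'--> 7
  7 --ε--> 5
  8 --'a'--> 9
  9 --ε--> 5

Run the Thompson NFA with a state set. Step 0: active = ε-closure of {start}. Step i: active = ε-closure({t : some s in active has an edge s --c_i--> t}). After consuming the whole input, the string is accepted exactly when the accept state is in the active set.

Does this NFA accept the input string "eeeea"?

Answer: ACCEPT

Derivation:
initial (ε-close {0}): {0,1,2,4,6,8}
'e' @ 1: {1,2,3,4,6,8}
'e' @ 2: {1,2,3,4,6,8}
'e' @ 3: {1,2,3,4,6,8}
'e' @ 4: {1,2,3,4,6,8}
'a' @ 5: {5,7,9}  [accepting]
final: {5,7,9}; accept 5 in set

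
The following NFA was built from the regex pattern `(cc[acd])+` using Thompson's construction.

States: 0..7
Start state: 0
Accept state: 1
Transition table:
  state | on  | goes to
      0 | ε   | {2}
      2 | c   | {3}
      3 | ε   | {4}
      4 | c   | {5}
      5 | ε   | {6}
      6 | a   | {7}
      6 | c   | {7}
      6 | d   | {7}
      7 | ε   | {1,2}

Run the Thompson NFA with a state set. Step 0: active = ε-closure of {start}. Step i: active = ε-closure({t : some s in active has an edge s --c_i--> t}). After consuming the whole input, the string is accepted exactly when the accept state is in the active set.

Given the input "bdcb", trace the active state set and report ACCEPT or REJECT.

S₀ = ε-closure({0}) = {0,2}
'b' @ 1: {}  — dead — no transitions
rest 'dcb' ignored (set empty)
end set {} — state 1 not in

Answer: REJECT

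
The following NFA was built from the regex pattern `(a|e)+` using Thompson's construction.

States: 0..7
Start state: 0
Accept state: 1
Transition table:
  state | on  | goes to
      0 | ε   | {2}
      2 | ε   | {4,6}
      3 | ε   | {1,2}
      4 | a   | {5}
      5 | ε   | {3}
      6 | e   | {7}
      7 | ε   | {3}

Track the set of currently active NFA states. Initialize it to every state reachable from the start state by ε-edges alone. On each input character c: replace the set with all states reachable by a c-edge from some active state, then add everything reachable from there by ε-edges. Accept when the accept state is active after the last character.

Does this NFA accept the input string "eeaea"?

Answer: ACCEPT

Derivation:
initial (ε-close {0}): {0,2,4,6}
'e' @ 1: {1,2,3,4,6,7}  ✓accept
'e' @ 2: {1,2,3,4,6,7}  ✓accept
'a' @ 3: {1,2,3,4,5,6}  ✓accept
'e' @ 4: {1,2,3,4,6,7}  ✓accept
'a' @ 5: {1,2,3,4,5,6}  ✓accept
final: {1,2,3,4,5,6}; accept 1 in set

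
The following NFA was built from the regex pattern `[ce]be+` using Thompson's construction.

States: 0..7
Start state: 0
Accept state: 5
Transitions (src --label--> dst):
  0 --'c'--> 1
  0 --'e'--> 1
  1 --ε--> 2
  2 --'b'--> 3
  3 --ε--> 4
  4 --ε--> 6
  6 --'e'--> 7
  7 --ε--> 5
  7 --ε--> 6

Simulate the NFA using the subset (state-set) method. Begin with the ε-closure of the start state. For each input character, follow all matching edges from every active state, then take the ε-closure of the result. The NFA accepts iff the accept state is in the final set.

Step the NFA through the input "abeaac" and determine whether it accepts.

S₀ = ε-closure({0}) = {0}
'a' @ 1: {}  — dead — no transitions
rest 'beaac' ignored (set empty)
after full input: {}  (accept=5 not in)

Answer: REJECT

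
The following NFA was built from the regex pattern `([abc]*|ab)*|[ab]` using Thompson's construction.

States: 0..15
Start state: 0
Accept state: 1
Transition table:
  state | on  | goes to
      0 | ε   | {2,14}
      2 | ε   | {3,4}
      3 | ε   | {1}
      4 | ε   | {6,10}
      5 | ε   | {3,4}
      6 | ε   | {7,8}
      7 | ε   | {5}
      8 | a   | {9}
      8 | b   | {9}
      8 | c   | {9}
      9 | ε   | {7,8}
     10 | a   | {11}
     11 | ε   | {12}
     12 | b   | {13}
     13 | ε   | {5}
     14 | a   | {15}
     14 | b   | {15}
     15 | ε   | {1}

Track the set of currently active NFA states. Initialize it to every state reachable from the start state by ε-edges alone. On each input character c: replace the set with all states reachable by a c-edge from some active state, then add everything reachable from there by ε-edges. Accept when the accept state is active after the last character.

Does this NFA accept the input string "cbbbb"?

start: ε-closure({0}) = {0,1,2,3,4,5,6,7,8,10,14}
'c' @ 1: {1,3,4,5,6,7,8,9,10}  ✓accept
'b' @ 2: {1,3,4,5,6,7,8,9,10}  ✓accept
'b' @ 3: {1,3,4,5,6,7,8,9,10}  ✓accept
'b' @ 4: {1,3,4,5,6,7,8,9,10}  ✓accept
'b' @ 5: {1,3,4,5,6,7,8,9,10}  ✓accept
final: {1,3,4,5,6,7,8,9,10}; accept 1 in set

Answer: ACCEPT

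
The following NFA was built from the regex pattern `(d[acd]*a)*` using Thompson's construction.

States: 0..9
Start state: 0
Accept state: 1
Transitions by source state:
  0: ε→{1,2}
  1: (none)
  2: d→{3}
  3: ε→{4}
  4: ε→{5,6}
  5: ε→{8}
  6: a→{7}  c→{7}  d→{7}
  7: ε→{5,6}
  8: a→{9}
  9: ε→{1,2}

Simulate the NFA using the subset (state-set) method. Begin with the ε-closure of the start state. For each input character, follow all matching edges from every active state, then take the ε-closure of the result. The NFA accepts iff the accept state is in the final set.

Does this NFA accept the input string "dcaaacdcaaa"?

start: ε-closure({0}) = {0,1,2}
'd' @ 1: {3,4,5,6,8}
'c' @ 2: {5,6,7,8}
'a' @ 3: {1,2,5,6,7,8,9}  [accepting]
'a' @ 4: {1,2,5,6,7,8,9}  [accepting]
'a' @ 5: {1,2,5,6,7,8,9}  [accepting]
'c' @ 6: {5,6,7,8}
'd' @ 7: {5,6,7,8}
'c' @ 8: {5,6,7,8}
'a' @ 9: {1,2,5,6,7,8,9}  [accepting]
'a' @ 10: {1,2,5,6,7,8,9}  [accepting]
'a' @ 11: {1,2,5,6,7,8,9}  [accepting]
after full input: {1,2,5,6,7,8,9}  (accept=1 in)

Answer: ACCEPT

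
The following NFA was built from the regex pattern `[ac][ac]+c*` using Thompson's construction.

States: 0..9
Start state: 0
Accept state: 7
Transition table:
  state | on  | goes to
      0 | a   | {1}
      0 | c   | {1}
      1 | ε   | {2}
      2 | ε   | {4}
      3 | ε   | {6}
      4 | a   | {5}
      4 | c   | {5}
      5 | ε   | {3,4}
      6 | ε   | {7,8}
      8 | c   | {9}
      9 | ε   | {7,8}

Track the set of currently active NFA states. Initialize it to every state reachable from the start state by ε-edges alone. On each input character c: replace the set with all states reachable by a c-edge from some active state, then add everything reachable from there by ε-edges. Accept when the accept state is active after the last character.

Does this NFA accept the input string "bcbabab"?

Answer: REJECT

Steps:
initial (ε-close {0}): {0}
'b' @ 1: {}  — dead — no transitions
rest 'cbabab' ignored (set empty)
end set {} — state 7 not in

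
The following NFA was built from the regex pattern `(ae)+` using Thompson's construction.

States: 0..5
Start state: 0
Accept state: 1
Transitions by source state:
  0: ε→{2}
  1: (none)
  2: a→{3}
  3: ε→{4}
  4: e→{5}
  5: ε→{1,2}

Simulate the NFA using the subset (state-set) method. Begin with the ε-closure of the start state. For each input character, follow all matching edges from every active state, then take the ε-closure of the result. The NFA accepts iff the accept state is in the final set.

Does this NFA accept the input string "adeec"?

Answer: REJECT

Steps:
initial (ε-close {0}): {0,2}
'a' @ 1: {3,4}
'd' @ 2: {}  — state set empty
rest 'eec' ignored (set empty)
end set {} — state 1 not in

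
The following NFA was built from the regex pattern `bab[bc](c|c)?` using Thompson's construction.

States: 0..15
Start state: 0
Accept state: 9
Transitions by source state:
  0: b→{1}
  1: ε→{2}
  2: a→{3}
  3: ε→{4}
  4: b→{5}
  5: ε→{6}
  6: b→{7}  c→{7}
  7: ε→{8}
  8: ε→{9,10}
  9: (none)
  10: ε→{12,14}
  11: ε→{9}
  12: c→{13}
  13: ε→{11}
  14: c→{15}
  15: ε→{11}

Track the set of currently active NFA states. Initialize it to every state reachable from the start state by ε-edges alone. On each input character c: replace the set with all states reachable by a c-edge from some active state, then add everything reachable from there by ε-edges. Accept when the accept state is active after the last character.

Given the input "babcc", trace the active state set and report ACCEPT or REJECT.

Answer: ACCEPT

Steps:
S₀ = ε-closure({0}) = {0}
'b' @ 1: {1,2}
'a' @ 2: {3,4}
'b' @ 3: {5,6}
'c' @ 4: {7,8,9,10,12,14}  ✓accept
'c' @ 5: {9,11,13,15}  ✓accept
end set {9,11,13,15} — state 9 in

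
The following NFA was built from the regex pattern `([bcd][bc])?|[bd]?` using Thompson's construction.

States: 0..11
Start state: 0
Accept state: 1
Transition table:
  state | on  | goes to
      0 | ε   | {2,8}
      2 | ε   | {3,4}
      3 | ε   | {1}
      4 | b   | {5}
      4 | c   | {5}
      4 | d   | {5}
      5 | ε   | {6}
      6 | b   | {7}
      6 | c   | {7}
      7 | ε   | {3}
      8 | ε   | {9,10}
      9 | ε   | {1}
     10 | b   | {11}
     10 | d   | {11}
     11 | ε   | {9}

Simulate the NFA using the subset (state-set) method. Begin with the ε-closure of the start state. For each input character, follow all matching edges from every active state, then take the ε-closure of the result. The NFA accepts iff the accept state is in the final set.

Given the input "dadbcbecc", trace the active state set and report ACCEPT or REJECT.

Answer: REJECT

Steps:
S₀ = ε-closure({0}) = {0,1,2,3,4,8,9,10}
'd' @ 1: {1,5,6,9,11}  (accept∈set)
'a' @ 2: {}  — state set empty
rest 'dbcbecc' ignored (set empty)
after full input: {}  (accept=1 not in)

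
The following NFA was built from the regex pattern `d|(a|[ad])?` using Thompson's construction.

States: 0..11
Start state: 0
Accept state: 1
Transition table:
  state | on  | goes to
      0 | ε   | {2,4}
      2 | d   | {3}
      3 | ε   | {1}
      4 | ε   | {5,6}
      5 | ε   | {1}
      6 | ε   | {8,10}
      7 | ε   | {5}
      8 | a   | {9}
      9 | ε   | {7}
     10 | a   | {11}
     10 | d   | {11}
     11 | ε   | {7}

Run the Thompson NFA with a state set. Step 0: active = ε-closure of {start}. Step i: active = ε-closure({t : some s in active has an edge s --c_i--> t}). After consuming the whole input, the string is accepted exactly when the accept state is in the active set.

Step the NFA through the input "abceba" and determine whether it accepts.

start: ε-closure({0}) = {0,1,2,4,5,6,8,10}
'a' @ 1: {1,5,7,9,11}  (accept∈set)
'b' @ 2: {}  — state set empty
rest 'ceba' ignored (set empty)
end set {} — state 1 not in

Answer: REJECT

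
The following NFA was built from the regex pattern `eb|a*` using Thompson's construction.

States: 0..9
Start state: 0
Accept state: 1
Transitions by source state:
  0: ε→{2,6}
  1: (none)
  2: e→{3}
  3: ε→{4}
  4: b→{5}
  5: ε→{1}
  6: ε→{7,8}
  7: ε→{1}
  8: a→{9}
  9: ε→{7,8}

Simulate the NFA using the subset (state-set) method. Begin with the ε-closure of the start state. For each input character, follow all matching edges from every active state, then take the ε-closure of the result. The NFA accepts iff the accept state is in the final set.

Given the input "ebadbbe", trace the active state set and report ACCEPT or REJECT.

S₀ = ε-closure({0}) = {0,1,2,6,7,8}
'e' @ 1: {3,4}
'b' @ 2: {1,5}  (accept∈set)
'a' @ 3: {}  — dead — no transitions
rest 'dbbe' ignored (set empty)
final: {}; accept 1 not in set

Answer: REJECT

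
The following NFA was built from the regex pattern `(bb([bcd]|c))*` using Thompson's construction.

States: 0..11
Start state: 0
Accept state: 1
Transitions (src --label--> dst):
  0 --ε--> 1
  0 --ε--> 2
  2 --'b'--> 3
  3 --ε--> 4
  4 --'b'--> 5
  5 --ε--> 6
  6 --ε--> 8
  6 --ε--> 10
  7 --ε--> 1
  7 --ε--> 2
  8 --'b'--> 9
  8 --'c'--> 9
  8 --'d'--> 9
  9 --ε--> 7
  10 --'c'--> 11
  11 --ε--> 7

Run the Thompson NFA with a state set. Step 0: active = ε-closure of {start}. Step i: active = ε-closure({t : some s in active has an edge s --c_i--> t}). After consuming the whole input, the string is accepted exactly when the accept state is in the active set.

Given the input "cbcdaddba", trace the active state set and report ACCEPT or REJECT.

initial (ε-close {0}): {0,1,2}
'c' @ 1: {}  — no active states
rest 'bcdaddba' ignored (set empty)
end set {} — state 1 not in

Answer: REJECT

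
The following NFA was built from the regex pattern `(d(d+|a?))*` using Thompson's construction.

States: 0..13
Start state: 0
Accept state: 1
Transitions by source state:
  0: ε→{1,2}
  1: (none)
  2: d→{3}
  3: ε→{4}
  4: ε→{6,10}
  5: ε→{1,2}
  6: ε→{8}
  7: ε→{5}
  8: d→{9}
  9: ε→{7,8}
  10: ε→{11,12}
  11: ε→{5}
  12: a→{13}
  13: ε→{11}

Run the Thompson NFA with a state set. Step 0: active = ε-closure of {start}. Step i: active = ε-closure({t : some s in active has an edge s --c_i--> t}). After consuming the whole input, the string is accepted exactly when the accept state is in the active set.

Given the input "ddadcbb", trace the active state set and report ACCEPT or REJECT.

Answer: REJECT

Trace:
start: ε-closure({0}) = {0,1,2}
'd' @ 1: {1,2,3,4,5,6,8,10,11,12}  ✓accept
'd' @ 2: {1,2,3,4,5,6,7,8,9,10,11,12}  ✓accept
'a' @ 3: {1,2,5,11,13}  ✓accept
'd' @ 4: {1,2,3,4,5,6,8,10,11,12}  ✓accept
'c' @ 5: {}  — state set empty
rest 'bb' ignored (set empty)
end set {} — state 1 not in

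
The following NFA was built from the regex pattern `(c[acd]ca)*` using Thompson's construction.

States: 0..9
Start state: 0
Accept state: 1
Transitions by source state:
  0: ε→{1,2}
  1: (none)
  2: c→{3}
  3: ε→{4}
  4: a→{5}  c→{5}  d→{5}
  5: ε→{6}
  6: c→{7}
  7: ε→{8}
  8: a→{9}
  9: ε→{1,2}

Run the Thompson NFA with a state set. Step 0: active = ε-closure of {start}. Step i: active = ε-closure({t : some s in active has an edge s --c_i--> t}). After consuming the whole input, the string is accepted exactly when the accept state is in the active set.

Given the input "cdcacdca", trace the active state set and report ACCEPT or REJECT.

Answer: ACCEPT

Trace:
start: ε-closure({0}) = {0,1,2}
'c' @ 1: {3,4}
'd' @ 2: {5,6}
'c' @ 3: {7,8}
'a' @ 4: {1,2,9}  ✓accept
'c' @ 5: {3,4}
'd' @ 6: {5,6}
'c' @ 7: {7,8}
'a' @ 8: {1,2,9}  ✓accept
end set {1,2,9} — state 1 in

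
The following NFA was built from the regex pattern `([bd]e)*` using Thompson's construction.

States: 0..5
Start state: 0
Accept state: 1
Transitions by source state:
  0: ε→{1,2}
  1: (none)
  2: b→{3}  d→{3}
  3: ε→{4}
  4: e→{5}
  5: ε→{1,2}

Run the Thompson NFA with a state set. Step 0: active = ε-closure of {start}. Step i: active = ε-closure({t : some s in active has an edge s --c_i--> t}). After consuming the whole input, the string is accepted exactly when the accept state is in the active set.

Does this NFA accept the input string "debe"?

Answer: ACCEPT

Trace:
start: ε-closure({0}) = {0,1,2}
'd' @ 1: {3,4}
'e' @ 2: {1,2,5}  ✓accept
'b' @ 3: {3,4}
'e' @ 4: {1,2,5}  ✓accept
final: {1,2,5}; accept 1 in set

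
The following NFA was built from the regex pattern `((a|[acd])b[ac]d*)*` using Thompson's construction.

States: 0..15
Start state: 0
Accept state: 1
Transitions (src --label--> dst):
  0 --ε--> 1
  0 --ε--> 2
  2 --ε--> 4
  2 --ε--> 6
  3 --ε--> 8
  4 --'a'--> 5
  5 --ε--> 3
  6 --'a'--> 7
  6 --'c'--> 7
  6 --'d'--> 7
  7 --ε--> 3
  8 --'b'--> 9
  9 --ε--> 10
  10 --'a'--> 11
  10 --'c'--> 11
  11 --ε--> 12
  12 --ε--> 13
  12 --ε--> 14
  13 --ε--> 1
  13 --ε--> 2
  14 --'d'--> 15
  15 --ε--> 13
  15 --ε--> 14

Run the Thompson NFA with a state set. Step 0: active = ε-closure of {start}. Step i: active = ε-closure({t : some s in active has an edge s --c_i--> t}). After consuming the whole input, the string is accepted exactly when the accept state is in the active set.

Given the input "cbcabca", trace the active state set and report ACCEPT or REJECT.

start: ε-closure({0}) = {0,1,2,4,6}
'c' @ 1: {3,7,8}
'b' @ 2: {9,10}
'c' @ 3: {1,2,4,6,11,12,13,14}  ✓accept
'a' @ 4: {3,5,7,8}
'b' @ 5: {9,10}
'c' @ 6: {1,2,4,6,11,12,13,14}  ✓accept
'a' @ 7: {3,5,7,8}
end set {3,5,7,8} — state 1 not in

Answer: REJECT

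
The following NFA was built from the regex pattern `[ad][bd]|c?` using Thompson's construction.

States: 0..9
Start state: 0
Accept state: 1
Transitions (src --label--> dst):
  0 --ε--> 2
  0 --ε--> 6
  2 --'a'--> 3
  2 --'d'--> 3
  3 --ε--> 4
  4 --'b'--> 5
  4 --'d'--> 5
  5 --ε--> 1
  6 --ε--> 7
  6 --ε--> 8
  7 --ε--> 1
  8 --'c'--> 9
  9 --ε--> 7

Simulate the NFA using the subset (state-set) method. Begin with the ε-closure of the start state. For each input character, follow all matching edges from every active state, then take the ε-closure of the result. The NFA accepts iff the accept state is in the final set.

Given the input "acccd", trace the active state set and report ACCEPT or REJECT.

S₀ = ε-closure({0}) = {0,1,2,6,7,8}
'a' @ 1: {3,4}
'c' @ 2: {}  — no active states
rest 'ccd' ignored (set empty)
final: {}; accept 1 not in set

Answer: REJECT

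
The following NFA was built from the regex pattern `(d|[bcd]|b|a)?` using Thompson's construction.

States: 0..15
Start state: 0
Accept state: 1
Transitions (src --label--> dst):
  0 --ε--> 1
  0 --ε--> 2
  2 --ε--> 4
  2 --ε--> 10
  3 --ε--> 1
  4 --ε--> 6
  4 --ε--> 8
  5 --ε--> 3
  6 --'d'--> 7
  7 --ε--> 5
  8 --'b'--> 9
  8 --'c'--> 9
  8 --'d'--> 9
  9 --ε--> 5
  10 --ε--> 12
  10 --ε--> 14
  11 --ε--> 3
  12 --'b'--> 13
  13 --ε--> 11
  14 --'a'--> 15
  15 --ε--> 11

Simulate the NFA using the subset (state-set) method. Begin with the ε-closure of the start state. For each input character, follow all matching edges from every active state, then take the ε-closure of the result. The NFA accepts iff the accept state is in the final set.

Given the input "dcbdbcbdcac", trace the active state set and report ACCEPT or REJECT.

start: ε-closure({0}) = {0,1,2,4,6,8,10,12,14}
'd' @ 1: {1,3,5,7,9}  (accept∈set)
'c' @ 2: {}  — no active states
rest 'bdbcbdcac' ignored (set empty)
final: {}; accept 1 not in set

Answer: REJECT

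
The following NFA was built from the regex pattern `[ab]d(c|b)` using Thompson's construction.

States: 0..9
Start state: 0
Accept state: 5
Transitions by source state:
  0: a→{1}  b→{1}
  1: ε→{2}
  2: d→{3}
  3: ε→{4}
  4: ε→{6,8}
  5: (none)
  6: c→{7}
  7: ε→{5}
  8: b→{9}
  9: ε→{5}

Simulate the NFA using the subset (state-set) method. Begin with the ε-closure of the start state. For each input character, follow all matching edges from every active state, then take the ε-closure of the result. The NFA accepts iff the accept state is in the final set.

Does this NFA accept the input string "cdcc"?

Answer: REJECT

Trace:
start: ε-closure({0}) = {0}
'c' @ 1: {}  — state set empty
rest 'dcc' ignored (set empty)
final: {}; accept 5 not in set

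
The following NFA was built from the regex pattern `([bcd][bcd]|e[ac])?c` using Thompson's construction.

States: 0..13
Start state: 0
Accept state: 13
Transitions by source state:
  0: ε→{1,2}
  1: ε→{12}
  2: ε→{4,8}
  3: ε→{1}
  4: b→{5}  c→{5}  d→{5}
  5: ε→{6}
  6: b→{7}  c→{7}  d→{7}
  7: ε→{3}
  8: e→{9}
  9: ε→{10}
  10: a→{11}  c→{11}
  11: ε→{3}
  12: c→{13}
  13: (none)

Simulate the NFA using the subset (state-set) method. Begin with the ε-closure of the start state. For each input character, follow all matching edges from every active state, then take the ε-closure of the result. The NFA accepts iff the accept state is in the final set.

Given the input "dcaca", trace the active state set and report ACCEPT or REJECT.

Answer: REJECT

Trace:
initial (ε-close {0}): {0,1,2,4,8,12}
'd' @ 1: {5,6}
'c' @ 2: {1,3,7,12}
'a' @ 3: {}  — state set empty
rest 'ca' ignored (set empty)
after full input: {}  (accept=13 not in)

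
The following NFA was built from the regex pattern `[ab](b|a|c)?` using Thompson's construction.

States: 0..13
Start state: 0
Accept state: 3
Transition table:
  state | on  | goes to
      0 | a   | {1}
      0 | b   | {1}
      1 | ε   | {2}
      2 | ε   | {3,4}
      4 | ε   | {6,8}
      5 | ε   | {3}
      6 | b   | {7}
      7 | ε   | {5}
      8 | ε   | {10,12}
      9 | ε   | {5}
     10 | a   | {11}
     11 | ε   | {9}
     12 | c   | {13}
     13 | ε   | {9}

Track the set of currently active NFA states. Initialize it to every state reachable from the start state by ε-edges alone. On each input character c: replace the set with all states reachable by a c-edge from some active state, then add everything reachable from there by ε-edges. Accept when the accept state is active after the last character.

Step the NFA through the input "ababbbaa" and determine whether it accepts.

initial (ε-close {0}): {0}
'a' @ 1: {1,2,3,4,6,8,10,12}  (accept∈set)
'b' @ 2: {3,5,7}  (accept∈set)
'a' @ 3: {}  — no active states
rest 'bbbaa' ignored (set empty)
after full input: {}  (accept=3 not in)

Answer: REJECT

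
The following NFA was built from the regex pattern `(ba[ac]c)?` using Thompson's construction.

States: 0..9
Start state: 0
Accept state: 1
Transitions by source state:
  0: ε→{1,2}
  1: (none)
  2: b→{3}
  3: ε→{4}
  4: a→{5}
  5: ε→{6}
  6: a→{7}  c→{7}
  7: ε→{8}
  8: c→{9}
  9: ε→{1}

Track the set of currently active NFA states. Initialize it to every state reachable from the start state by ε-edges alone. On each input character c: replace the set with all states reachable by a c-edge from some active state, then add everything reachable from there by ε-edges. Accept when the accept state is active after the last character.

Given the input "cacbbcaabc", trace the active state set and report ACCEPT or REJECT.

initial (ε-close {0}): {0,1,2}
'c' @ 1: {}  — dead — no transitions
rest 'acbbcaabc' ignored (set empty)
final: {}; accept 1 not in set

Answer: REJECT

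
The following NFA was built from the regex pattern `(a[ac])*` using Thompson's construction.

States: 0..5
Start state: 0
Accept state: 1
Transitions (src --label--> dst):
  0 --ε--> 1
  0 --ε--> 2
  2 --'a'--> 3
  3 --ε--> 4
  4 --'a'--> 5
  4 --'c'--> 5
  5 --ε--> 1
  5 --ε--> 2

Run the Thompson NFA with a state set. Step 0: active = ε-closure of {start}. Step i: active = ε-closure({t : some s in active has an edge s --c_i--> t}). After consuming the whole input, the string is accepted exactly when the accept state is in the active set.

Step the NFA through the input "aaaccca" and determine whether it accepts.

S₀ = ε-closure({0}) = {0,1,2}
'a' @ 1: {3,4}
'a' @ 2: {1,2,5}  ✓accept
'a' @ 3: {3,4}
'c' @ 4: {1,2,5}  ✓accept
'c' @ 5: {}  — no active states
rest 'ca' ignored (set empty)
after full input: {}  (accept=1 not in)

Answer: REJECT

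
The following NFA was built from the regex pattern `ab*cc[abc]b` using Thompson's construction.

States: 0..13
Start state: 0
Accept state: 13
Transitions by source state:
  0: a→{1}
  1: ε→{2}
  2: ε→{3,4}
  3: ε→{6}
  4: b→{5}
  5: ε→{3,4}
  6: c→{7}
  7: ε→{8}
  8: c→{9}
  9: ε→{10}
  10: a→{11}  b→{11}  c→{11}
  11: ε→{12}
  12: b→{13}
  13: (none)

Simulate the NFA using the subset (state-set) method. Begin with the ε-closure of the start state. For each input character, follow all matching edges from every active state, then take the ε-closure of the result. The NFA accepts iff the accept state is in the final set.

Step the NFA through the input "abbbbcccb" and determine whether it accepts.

initial (ε-close {0}): {0}
'a' @ 1: {1,2,3,4,6}
'b' @ 2: {3,4,5,6}
'b' @ 3: {3,4,5,6}
'b' @ 4: {3,4,5,6}
'b' @ 5: {3,4,5,6}
'c' @ 6: {7,8}
'c' @ 7: {9,10}
'c' @ 8: {11,12}
'b' @ 9: {13}  [accepting]
after full input: {13}  (accept=13 in)

Answer: ACCEPT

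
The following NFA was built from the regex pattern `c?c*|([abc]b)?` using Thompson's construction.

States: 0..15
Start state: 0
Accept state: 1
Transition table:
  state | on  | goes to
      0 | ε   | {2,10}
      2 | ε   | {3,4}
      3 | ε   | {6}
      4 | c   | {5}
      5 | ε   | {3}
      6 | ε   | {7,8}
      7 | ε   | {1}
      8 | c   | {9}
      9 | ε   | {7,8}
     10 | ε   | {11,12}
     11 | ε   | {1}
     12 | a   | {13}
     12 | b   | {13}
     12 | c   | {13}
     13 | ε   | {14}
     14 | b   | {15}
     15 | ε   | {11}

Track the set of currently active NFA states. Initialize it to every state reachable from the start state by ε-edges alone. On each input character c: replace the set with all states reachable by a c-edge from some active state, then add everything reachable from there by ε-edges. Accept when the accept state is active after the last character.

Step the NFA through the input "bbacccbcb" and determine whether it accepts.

start: ε-closure({0}) = {0,1,2,3,4,6,7,8,10,11,12}
'b' @ 1: {13,14}
'b' @ 2: {1,11,15}  (accept∈set)
'a' @ 3: {}  — no active states
rest 'cccbcb' ignored (set empty)
end set {} — state 1 not in

Answer: REJECT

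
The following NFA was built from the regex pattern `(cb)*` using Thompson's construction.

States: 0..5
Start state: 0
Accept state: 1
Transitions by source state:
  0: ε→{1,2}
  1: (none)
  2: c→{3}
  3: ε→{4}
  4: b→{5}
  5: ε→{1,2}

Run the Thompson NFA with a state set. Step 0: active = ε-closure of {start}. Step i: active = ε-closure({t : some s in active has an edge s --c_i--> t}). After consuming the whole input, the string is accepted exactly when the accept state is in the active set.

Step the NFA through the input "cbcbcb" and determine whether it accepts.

Answer: ACCEPT

Trace:
initial (ε-close {0}): {0,1,2}
'c' @ 1: {3,4}
'b' @ 2: {1,2,5}  [accepting]
'c' @ 3: {3,4}
'b' @ 4: {1,2,5}  [accepting]
'c' @ 5: {3,4}
'b' @ 6: {1,2,5}  [accepting]
after full input: {1,2,5}  (accept=1 in)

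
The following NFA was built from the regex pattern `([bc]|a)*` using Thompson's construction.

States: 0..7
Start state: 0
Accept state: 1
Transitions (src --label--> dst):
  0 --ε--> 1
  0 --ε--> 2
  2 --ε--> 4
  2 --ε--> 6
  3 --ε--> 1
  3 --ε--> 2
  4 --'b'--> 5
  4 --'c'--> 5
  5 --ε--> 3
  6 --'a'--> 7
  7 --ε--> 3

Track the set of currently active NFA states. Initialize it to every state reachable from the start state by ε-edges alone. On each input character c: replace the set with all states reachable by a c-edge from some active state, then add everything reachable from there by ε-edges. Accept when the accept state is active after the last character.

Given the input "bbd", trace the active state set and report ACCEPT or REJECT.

Answer: REJECT

Derivation:
S₀ = ε-closure({0}) = {0,1,2,4,6}
'b' @ 1: {1,2,3,4,5,6}  ✓accept
'b' @ 2: {1,2,3,4,5,6}  ✓accept
'd' @ 3: {}  — dead — no transitions
final: {}; accept 1 not in set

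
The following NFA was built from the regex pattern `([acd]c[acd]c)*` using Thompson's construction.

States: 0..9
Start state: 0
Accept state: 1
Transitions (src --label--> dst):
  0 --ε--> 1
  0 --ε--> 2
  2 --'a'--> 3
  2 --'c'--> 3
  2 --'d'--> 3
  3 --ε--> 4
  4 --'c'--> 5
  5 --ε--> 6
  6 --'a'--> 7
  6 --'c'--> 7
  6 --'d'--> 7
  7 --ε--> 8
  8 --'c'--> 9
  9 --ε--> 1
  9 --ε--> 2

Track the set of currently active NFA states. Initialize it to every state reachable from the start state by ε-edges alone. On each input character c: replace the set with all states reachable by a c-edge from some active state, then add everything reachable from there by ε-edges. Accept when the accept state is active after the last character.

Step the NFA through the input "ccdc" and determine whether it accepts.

Answer: ACCEPT

Steps:
S₀ = ε-closure({0}) = {0,1,2}
'c' @ 1: {3,4}
'c' @ 2: {5,6}
'd' @ 3: {7,8}
'c' @ 4: {1,2,9}  (accept∈set)
final: {1,2,9}; accept 1 in set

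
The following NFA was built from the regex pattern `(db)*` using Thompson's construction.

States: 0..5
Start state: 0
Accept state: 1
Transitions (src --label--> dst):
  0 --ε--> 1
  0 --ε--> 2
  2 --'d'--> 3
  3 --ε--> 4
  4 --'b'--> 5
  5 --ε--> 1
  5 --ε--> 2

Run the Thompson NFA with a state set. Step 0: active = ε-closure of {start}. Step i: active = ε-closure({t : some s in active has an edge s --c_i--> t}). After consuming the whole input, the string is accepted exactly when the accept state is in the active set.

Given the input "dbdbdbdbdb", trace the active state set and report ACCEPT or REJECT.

start: ε-closure({0}) = {0,1,2}
'd' @ 1: {3,4}
'b' @ 2: {1,2,5}  (accept∈set)
'd' @ 3: {3,4}
'b' @ 4: {1,2,5}  (accept∈set)
'd' @ 5: {3,4}
'b' @ 6: {1,2,5}  (accept∈set)
'd' @ 7: {3,4}
'b' @ 8: {1,2,5}  (accept∈set)
'd' @ 9: {3,4}
'b' @ 10: {1,2,5}  (accept∈set)
final: {1,2,5}; accept 1 in set

Answer: ACCEPT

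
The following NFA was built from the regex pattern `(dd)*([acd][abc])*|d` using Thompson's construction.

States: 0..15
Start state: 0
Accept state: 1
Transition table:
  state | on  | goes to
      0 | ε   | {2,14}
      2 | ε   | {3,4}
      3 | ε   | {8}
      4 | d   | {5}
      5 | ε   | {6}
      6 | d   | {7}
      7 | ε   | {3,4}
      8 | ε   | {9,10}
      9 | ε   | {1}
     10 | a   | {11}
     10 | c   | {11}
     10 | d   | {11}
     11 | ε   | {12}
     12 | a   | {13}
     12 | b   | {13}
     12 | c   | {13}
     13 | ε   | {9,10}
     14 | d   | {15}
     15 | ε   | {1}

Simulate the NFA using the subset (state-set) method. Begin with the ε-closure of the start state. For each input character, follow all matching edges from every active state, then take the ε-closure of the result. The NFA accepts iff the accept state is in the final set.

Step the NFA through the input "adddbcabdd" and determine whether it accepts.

Answer: REJECT

Derivation:
S₀ = ε-closure({0}) = {0,1,2,3,4,8,9,10,14}
'a' @ 1: {11,12}
'd' @ 2: {}  — dead — no transitions
rest 'ddbcabdd' ignored (set empty)
after full input: {}  (accept=1 not in)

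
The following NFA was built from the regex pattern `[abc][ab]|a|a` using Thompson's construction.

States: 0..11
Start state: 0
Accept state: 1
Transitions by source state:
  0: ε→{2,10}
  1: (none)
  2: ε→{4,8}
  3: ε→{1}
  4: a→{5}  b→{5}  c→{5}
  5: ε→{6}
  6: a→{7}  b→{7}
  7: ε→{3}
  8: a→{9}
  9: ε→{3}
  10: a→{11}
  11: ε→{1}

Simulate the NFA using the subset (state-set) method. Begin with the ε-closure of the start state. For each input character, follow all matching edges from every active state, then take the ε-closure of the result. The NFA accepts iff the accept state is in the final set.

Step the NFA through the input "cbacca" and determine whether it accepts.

Answer: REJECT

Steps:
start: ε-closure({0}) = {0,2,4,8,10}
'c' @ 1: {5,6}
'b' @ 2: {1,3,7}  (accept∈set)
'a' @ 3: {}  — state set empty
rest 'cca' ignored (set empty)
end set {} — state 1 not in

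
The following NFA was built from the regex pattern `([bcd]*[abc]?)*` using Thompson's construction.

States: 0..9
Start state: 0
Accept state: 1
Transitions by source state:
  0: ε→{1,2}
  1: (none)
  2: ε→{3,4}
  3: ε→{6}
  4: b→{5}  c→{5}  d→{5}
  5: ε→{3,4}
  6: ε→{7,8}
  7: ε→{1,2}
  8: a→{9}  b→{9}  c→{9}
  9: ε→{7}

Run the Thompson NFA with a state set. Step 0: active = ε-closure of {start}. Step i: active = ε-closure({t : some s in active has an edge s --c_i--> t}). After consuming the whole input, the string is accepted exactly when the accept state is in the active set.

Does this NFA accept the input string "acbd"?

S₀ = ε-closure({0}) = {0,1,2,3,4,6,7,8}
'a' @ 1: {1,2,3,4,6,7,8,9}  [accepting]
'c' @ 2: {1,2,3,4,5,6,7,8,9}  [accepting]
'b' @ 3: {1,2,3,4,5,6,7,8,9}  [accepting]
'd' @ 4: {1,2,3,4,5,6,7,8}  [accepting]
final: {1,2,3,4,5,6,7,8}; accept 1 in set

Answer: ACCEPT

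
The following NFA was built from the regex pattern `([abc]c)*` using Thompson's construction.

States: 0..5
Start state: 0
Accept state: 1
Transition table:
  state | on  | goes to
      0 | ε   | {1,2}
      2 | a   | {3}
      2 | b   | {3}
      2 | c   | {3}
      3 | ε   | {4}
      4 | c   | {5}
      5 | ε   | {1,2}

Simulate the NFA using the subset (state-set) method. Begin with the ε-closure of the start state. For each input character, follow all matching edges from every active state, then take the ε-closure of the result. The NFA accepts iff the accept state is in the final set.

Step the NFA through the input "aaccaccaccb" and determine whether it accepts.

Answer: REJECT

Derivation:
S₀ = ε-closure({0}) = {0,1,2}
'a' @ 1: {3,4}
'a' @ 2: {}  — no active states
rest 'ccaccaccb' ignored (set empty)
end set {} — state 1 not in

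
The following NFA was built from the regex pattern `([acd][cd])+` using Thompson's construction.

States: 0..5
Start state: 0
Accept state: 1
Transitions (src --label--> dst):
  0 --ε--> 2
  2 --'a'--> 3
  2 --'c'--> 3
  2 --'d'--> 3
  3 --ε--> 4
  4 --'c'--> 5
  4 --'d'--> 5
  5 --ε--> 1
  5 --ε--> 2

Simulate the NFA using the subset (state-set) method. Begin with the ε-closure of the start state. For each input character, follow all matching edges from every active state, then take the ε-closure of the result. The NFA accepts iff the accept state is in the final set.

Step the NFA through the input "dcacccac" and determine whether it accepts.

initial (ε-close {0}): {0,2}
'd' @ 1: {3,4}
'c' @ 2: {1,2,5}  [accepting]
'a' @ 3: {3,4}
'c' @ 4: {1,2,5}  [accepting]
'c' @ 5: {3,4}
'c' @ 6: {1,2,5}  [accepting]
'a' @ 7: {3,4}
'c' @ 8: {1,2,5}  [accepting]
end set {1,2,5} — state 1 in

Answer: ACCEPT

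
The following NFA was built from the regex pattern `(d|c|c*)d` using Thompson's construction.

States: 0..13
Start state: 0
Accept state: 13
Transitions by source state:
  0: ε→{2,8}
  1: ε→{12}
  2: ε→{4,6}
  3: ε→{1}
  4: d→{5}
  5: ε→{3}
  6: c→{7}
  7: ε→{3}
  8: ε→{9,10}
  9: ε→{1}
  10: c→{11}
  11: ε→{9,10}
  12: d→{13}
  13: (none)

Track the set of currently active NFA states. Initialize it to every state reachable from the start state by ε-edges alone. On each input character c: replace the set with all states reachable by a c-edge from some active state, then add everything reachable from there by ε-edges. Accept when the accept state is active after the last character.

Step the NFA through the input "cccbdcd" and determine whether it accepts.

start: ε-closure({0}) = {0,1,2,4,6,8,9,10,12}
'c' @ 1: {1,3,7,9,10,11,12}
'c' @ 2: {1,9,10,11,12}
'c' @ 3: {1,9,10,11,12}
'b' @ 4: {}  — state set empty
rest 'dcd' ignored (set empty)
after full input: {}  (accept=13 not in)

Answer: REJECT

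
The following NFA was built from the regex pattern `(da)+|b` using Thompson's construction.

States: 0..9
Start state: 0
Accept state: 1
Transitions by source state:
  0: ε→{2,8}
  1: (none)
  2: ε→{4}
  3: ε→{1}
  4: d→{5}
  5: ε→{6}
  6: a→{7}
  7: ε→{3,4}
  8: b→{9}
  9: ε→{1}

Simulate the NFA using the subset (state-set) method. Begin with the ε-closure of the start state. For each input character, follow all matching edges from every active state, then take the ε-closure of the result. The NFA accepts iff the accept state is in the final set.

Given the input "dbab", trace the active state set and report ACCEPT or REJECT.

Answer: REJECT

Derivation:
initial (ε-close {0}): {0,2,4,8}
'd' @ 1: {5,6}
'b' @ 2: {}  — state set empty
rest 'ab' ignored (set empty)
end set {} — state 1 not in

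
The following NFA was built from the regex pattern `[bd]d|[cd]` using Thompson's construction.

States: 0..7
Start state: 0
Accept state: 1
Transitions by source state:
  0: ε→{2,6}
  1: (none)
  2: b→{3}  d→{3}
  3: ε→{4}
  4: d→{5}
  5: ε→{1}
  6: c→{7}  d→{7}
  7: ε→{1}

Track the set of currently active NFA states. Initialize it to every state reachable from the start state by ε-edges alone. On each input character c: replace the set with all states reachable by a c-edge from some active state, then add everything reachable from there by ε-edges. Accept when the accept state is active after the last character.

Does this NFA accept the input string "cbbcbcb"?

start: ε-closure({0}) = {0,2,6}
'c' @ 1: {1,7}  [accepting]
'b' @ 2: {}  — dead — no transitions
rest 'bcbcb' ignored (set empty)
after full input: {}  (accept=1 not in)

Answer: REJECT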